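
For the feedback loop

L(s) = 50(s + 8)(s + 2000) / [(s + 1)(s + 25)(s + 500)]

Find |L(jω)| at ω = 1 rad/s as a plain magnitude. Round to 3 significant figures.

45.6

At s = jω = j1:
zero (s+8): 8 + j1 → |·| = √(8²+1²) = √65 ≈ 8.0623, ∠ = arctan(1/8) ≈ 7.13°
zero (s+2000): 2000 + j1 → |·| = √(2000²+1²) = √4000001 ≈ 2000, ∠ = arctan(1/2000) ≈ 0.03°
pole (s+1): 1 + j1 → |·| = √(1²+1²) = √2 ≈ 1.4142, ∠ = arctan(1/1) ≈ 45.00°
pole (s+25): 25 + j1 → |·| = √(25²+1²) = √626 ≈ 25.02, ∠ = arctan(1/25) ≈ 2.29°
pole (s+500): 500 + j1 → |·| = √(500²+1²) = √250001 ≈ 500, ∠ = arctan(1/500) ≈ 0.11°
|L| = 50 · 16125 / 17692 ≈ 45.571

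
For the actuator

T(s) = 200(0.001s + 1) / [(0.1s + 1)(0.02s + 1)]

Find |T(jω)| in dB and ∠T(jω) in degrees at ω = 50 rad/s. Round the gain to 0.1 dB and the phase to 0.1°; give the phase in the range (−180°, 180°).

28.9 dB, -120.8°

At ω = 50 rad/s:
zero (1 + j50·0.001) = 1 + j0.05 → |·| ≈ 1.0012, ∠ ≈ 2.86°
pole (1 + j50·0.1) = 1 + j5 → |·| ≈ 5.099, ∠ ≈ 78.69°
pole (1 + j50·0.02) = 1 + j1 → |·| ≈ 1.4142, ∠ ≈ 45.00°
|T| = 200 · 1.0012 / (5.099 · 1.4142) ≈ 27.769
Gain = 20 log₁₀(27.769) ≈ 28.87 dB
∠T = (2.86°) − (78.69° + 45.00°) = -120.83°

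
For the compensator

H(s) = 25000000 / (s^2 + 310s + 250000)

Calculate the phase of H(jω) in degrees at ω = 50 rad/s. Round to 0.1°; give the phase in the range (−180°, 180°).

At s = jω = j50:
quadratic: (j50)² + 310·j50 + 250000 = 247500 + j15500 → |·| ≈ 2.4798e+05, ∠ ≈ 3.58°
∠H = 0.00° − 3.58° = -3.58°

-3.6°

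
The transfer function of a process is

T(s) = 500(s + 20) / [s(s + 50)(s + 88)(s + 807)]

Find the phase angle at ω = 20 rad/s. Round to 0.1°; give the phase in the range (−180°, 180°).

At s = jω = j20:
zero (s+20): 20 + j20 → |·| = √(20²+20²) = √800 ≈ 28.284, ∠ = arctan(20/20) ≈ 45.00°
pole (s+50): 50 + j20 → |·| = √(50²+20²) = √2900 ≈ 53.852, ∠ = arctan(20/50) ≈ 21.80°
pole (s+88): 88 + j20 → |·| = √(88²+20²) = √8144 ≈ 90.244, ∠ = arctan(20/88) ≈ 12.80°
pole (s+807): 807 + j20 → |·| = √(807²+20²) = √651649 ≈ 807.25, ∠ = arctan(20/807) ≈ 1.42°
pole at origin: |s| = 20, ∠ = 90.00° (in denominator)
∠T = 45.00° − 126.02° = -81.02°

-81.0°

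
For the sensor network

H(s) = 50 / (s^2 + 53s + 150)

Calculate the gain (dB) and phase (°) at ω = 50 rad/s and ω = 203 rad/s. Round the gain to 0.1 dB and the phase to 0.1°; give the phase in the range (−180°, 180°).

ω = 50: -37.0 dB, -131.6°; ω = 203: -58.6 dB, -165.3°

Substitute s = j50:
Numerator: 50 = 50 + j0
Denominator: (j50)^2 + 53(j50) + 150 = -2350 + j2650
|N| = √(50² + 0²) ≈ 50, ∠N ≈ 0.00°
|D| = √(2350² + 2650²) ≈ 3541.9, ∠D ≈ 131.57°
|H| = 50 / 3541.9 ≈ 0.014117
Gain = 20 log₁₀(0.014117) ≈ -37.01 dB
∠H = 0.00° − 131.57° = -131.57°

Substitute s = j203:
Numerator: 50 = 50 + j0
Denominator: (j203)^2 + 53(j203) + 150 = -41059 + j10759
|N| = √(50² + 0²) ≈ 50, ∠N ≈ 0.00°
|D| = √(41059² + 10759²) ≈ 42445, ∠D ≈ 165.32°
|H| = 50 / 42445 ≈ 0.001178
Gain = 20 log₁₀(0.001178) ≈ -58.58 dB
∠H = 0.00° − 165.32° = -165.32°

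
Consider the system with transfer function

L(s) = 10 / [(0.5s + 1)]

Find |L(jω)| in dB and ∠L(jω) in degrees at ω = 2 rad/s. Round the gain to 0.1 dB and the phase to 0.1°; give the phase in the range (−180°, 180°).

At ω = 2 rad/s:
pole (1 + j2·0.5) = 1 + j1 → |·| ≈ 1.4142, ∠ ≈ 45.00°
|L| = 10 · 1 / (1.4142) ≈ 7.0711
Gain = 20 log₁₀(7.0711) ≈ 16.99 dB
∠L = (0°) − (45.00°) = -45.00°

17.0 dB, -45.0°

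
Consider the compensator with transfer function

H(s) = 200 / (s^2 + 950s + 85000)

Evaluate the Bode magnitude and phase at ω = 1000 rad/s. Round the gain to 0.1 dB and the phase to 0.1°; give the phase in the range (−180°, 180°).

Substitute s = j1000:
Numerator: 200 = 200 + j0
Denominator: (j1000)^2 + 950(j1000) + 85000 = -915000 + j950000
|N| = √(200² + 0²) ≈ 200, ∠N ≈ 0.00°
|D| = √(915000² + 950000²) ≈ 1.319e+06, ∠D ≈ 133.92°
|H| = 200 / 1.319e+06 ≈ 0.00015163
Gain = 20 log₁₀(0.00015163) ≈ -76.38 dB
∠H = 0.00° − 133.92° = -133.92°

-76.4 dB, -133.9°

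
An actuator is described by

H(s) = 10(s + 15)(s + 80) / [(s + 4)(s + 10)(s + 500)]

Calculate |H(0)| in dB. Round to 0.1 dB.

H(0) = 10·15·80 / (4·10·500) = 0.6
20 log₁₀(0.6) ≈ -4.44 dB

-4.4 dB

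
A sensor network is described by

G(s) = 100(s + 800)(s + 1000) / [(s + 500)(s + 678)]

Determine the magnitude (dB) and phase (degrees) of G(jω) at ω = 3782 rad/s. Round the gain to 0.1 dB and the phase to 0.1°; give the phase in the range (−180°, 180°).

40.3 dB, -9.1°

At s = jω = j3782:
zero (s+800): 800 + j3782 → |·| = √(800²+3782²) = √14943524 ≈ 3865.7, ∠ = arctan(3782/800) ≈ 78.06°
zero (s+1000): 1000 + j3782 → |·| = √(1000²+3782²) = √15303524 ≈ 3912, ∠ = arctan(3782/1000) ≈ 75.19°
pole (s+500): 500 + j3782 → |·| = √(500²+3782²) = √14553524 ≈ 3814.9, ∠ = arctan(3782/500) ≈ 82.47°
pole (s+678): 678 + j3782 → |·| = √(678²+3782²) = √14763208 ≈ 3842.3, ∠ = arctan(3782/678) ≈ 79.84°
|G| = 100 · 1.5123e+07 / 1.4658e+07 ≈ 103.17
Gain = 20 log₁₀(103.17) ≈ 40.27 dB
∠G = 153.25° − 162.31° = -9.06°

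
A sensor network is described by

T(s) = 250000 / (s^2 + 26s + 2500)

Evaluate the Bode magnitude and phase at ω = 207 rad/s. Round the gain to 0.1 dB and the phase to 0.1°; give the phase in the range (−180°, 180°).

15.8 dB, -172.4°

At s = jω = j207:
quadratic: (j207)² + 26·j207 + 2500 = -40349 + j5382 → |·| ≈ 40706, ∠ ≈ 172.40°
|T| = 250000 / 40706 ≈ 6.1416
Gain = 20 log₁₀(6.1416) ≈ 15.77 dB
∠T = 0.00° − 172.40° = -172.40°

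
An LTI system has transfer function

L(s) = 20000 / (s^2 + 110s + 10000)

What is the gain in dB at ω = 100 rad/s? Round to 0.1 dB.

At s = jω = j100:
quadratic: (j100)² + 110·j100 + 10000 = 0 + j11000 → |·| ≈ 11000, ∠ ≈ 90.00°
|L| = 20000 / 11000 ≈ 1.8182
Gain = 20 log₁₀(1.8182) ≈ 5.19 dB

5.2 dB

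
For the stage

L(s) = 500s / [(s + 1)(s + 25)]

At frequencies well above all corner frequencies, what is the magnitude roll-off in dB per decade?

-20 dB/decade

Each pole contributes −20 dB/decade at high frequency; each zero contributes +20 dB/decade.
Net: 1 zero(s) − 2 pole(s) → -20 dB/decade.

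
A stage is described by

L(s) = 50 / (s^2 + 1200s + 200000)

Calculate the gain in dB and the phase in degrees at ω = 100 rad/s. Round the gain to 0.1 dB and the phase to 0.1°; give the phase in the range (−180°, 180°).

Substitute s = j100:
Numerator: 50 = 50 + j0
Denominator: (j100)^2 + 1200(j100) + 200000 = 190000 + j120000
|N| = √(50² + 0²) ≈ 50, ∠N ≈ 0.00°
|D| = √(190000² + 120000²) ≈ 2.2472e+05, ∠D ≈ 32.28°
|L| = 50 / 2.2472e+05 ≈ 0.0002225
Gain = 20 log₁₀(0.0002225) ≈ -73.05 dB
∠L = 0.00° − 32.28° = -32.28°

-73.1 dB, -32.3°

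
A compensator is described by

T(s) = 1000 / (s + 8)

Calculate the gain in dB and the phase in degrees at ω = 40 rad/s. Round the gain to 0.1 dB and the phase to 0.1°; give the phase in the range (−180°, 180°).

27.8 dB, -78.7°

At s = jω = j40:
pole (s+8): 8 + j40 → |·| = √(8²+40²) = √1664 ≈ 40.792, ∠ = arctan(40/8) ≈ 78.69°
|T| = 1000 / 40.792 ≈ 24.515
Gain = 20 log₁₀(24.515) ≈ 27.79 dB
∠T = 0.00° − 78.69° = -78.69°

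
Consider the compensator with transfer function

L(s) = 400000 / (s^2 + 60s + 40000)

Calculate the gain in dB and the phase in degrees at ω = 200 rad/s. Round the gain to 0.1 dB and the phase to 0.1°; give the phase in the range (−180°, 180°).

At s = jω = j200:
quadratic: (j200)² + 60·j200 + 40000 = 0 + j12000 → |·| ≈ 12000, ∠ ≈ 90.00°
|L| = 400000 / 12000 ≈ 33.333
Gain = 20 log₁₀(33.333) ≈ 30.46 dB
∠L = 0.00° − 90.00° = -90.00°

30.5 dB, -90.0°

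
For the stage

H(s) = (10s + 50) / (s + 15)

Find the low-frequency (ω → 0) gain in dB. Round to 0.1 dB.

10.5 dB

H(0) = 50 / 15 ≈ 3.3333
20 log₁₀(3.3333) ≈ 10.46 dB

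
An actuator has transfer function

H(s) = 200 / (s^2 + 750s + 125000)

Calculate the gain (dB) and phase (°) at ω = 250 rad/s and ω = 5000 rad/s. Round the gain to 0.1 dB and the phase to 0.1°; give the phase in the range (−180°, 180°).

Substitute s = j250:
Numerator: 200 = 200 + j0
Denominator: (j250)^2 + 750(j250) + 125000 = 62500 + j187500
|N| = √(200² + 0²) ≈ 200, ∠N ≈ 0.00°
|D| = √(62500² + 187500²) ≈ 1.9764e+05, ∠D ≈ 71.57°
|H| = 200 / 1.9764e+05 ≈ 0.0010119
Gain = 20 log₁₀(0.0010119) ≈ -59.90 dB
∠H = 0.00° − 71.57° = -71.57°

Substitute s = j5000:
Numerator: 200 = 200 + j0
Denominator: (j5000)^2 + 750(j5000) + 125000 = -24875000 + j3750000
|N| = √(200² + 0²) ≈ 200, ∠N ≈ 0.00°
|D| = √(24875000² + 3750000²) ≈ 2.5156e+07, ∠D ≈ 171.43°
|H| = 200 / 2.5156e+07 ≈ 7.9504e-06
Gain = 20 log₁₀(7.9504e-06) ≈ -101.99 dB
∠H = 0.00° − 171.43° = -171.43°

ω = 250: -59.9 dB, -71.6°; ω = 5000: -102.0 dB, -171.4°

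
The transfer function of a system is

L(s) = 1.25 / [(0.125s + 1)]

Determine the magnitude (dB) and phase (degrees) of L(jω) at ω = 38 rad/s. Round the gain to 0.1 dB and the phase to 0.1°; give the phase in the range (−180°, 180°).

At ω = 38 rad/s:
pole (1 + j38·0.125) = 1 + j4.75 → |·| ≈ 4.8541, ∠ ≈ 78.11°
|L| = 1.25 · 1 / (4.8541) ≈ 0.25751
Gain = 20 log₁₀(0.25751) ≈ -11.78 dB
∠L = (0°) − (78.11°) = -78.11°

-11.8 dB, -78.1°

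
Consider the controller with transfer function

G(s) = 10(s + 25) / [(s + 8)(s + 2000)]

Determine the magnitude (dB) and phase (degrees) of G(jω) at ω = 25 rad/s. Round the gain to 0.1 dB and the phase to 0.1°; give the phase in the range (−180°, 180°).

At s = jω = j25:
zero (s+25): 25 + j25 → |·| = √(25²+25²) = √1250 ≈ 35.355, ∠ = arctan(25/25) ≈ 45.00°
pole (s+8): 8 + j25 → |·| = √(8²+25²) = √689 ≈ 26.249, ∠ = arctan(25/8) ≈ 72.26°
pole (s+2000): 2000 + j25 → |·| = √(2000²+25²) = √4000625 ≈ 2000.2, ∠ = arctan(25/2000) ≈ 0.72°
|G| = 10 · 35.355 / 52503 ≈ 0.0067339
Gain = 20 log₁₀(0.0067339) ≈ -43.43 dB
∠G = 45.00° − 72.98° = -27.98°

-43.4 dB, -28.0°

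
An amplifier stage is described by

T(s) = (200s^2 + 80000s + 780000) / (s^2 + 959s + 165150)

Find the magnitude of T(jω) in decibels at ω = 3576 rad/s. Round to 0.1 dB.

Substitute s = j3576:
Numerator: 200(j3576)^2 + 80000(j3576) + 780000 = -2556775200 + j286080000
Denominator: (j3576)^2 + 959(j3576) + 165150 = -12622626 + j3429384
|N| = √(2556775200² + 286080000²) ≈ 2.5727e+09, ∠N ≈ 173.62°
|D| = √(12622626² + 3429384²) ≈ 1.308e+07, ∠D ≈ 164.80°
|T| = 2.5727e+09 / 1.308e+07 ≈ 196.69
Gain = 20 log₁₀(196.69) ≈ 45.88 dB

45.9 dB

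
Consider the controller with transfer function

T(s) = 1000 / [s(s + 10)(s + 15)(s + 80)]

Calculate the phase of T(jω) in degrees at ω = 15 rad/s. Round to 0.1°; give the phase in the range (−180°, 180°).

At s = jω = j15:
pole (s+10): 10 + j15 → |·| = √(10²+15²) = √325 ≈ 18.028, ∠ = arctan(15/10) ≈ 56.31°
pole (s+15): 15 + j15 → |·| = √(15²+15²) = √450 ≈ 21.213, ∠ = arctan(15/15) ≈ 45.00°
pole (s+80): 80 + j15 → |·| = √(80²+15²) = √6625 ≈ 81.394, ∠ = arctan(15/80) ≈ 10.62°
pole at origin: |s| = 15, ∠ = 90.00° (in denominator)
∠T = 0.00° − 201.93° = -201.93° ≡ 158.07° (principal value)

158.1°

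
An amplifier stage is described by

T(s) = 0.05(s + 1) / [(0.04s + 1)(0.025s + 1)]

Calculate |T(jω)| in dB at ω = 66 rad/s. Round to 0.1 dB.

-4.4 dB

At ω = 66 rad/s:
zero (1 + j66·1) = 1 + j66 → |·| ≈ 66.008, ∠ ≈ 89.13°
pole (1 + j66·0.04) = 1 + j2.64 → |·| ≈ 2.823, ∠ ≈ 69.25°
pole (1 + j66·0.025) = 1 + j1.65 → |·| ≈ 1.9294, ∠ ≈ 58.78°
|T| = 0.05 · 66.008 / (2.823 · 1.9294) ≈ 0.60595
Gain = 20 log₁₀(0.60595) ≈ -4.35 dB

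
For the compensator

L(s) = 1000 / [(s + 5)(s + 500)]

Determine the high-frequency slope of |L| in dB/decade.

-40 dB/decade

Each pole contributes −20 dB/decade at high frequency; each zero contributes +20 dB/decade.
Net: 0 zero(s) − 2 pole(s) → -40 dB/decade.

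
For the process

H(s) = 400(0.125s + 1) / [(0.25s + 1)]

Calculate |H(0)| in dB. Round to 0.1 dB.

H(0) = 400 · 1 / 1 = 400
20 log₁₀(400) ≈ 52.04 dB

52.0 dB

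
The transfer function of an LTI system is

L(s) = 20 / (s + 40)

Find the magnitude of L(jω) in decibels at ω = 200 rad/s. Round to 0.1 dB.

-20.2 dB

At s = jω = j200:
pole (s+40): 40 + j200 → |·| = √(40²+200²) = √41600 ≈ 203.96, ∠ = arctan(200/40) ≈ 78.69°
|L| = 20 / 203.96 ≈ 0.098058
Gain = 20 log₁₀(0.098058) ≈ -20.17 dB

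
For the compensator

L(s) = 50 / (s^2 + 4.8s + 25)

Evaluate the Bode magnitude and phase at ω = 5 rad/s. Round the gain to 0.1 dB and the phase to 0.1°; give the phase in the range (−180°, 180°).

6.4 dB, -90.0°

At s = jω = j5:
quadratic: (j5)² + 4.8·j5 + 25 = 0 + j24 → |·| ≈ 24, ∠ ≈ 90.00°
|L| = 50 / 24 ≈ 2.0833
Gain = 20 log₁₀(2.0833) ≈ 6.38 dB
∠L = 0.00° − 90.00° = -90.00°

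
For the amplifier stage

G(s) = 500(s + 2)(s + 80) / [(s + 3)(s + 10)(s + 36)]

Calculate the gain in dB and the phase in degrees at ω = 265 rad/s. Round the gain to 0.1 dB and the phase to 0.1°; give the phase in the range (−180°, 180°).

5.8 dB, -96.7°

At s = jω = j265:
zero (s+2): 2 + j265 → |·| = √(2²+265²) = √70229 ≈ 265.01, ∠ = arctan(265/2) ≈ 89.57°
zero (s+80): 80 + j265 → |·| = √(80²+265²) = √76625 ≈ 276.81, ∠ = arctan(265/80) ≈ 73.20°
pole (s+3): 3 + j265 → |·| = √(3²+265²) = √70234 ≈ 265.02, ∠ = arctan(265/3) ≈ 89.35°
pole (s+10): 10 + j265 → |·| = √(10²+265²) = √70325 ≈ 265.19, ∠ = arctan(265/10) ≈ 87.84°
pole (s+36): 36 + j265 → |·| = √(36²+265²) = √71521 ≈ 267.43, ∠ = arctan(265/36) ≈ 82.26°
|G| = 500 · 73357 / 1.8795e+07 ≈ 1.9515
Gain = 20 log₁₀(1.9515) ≈ 5.81 dB
∠G = 162.77° − 259.45° = -96.68°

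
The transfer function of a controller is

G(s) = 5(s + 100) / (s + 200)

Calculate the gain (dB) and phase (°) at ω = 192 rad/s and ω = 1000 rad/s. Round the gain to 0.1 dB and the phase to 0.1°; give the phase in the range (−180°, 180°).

ω = 192: 11.8 dB, 18.7°; ω = 1000: 13.9 dB, 5.6°

At s = jω = j192:
zero (s+100): 100 + j192 → |·| = √(100²+192²) = √46864 ≈ 216.48, ∠ = arctan(192/100) ≈ 62.49°
pole (s+200): 200 + j192 → |·| = √(200²+192²) = √76864 ≈ 277.24, ∠ = arctan(192/200) ≈ 43.83°
|G| = 5 · 216.48 / 277.24 ≈ 3.9042
Gain = 20 log₁₀(3.9042) ≈ 11.83 dB
∠G = 62.49° − 43.83° = 18.66°

At s = jω = j1000:
zero (s+100): 100 + j1000 → |·| = √(100²+1000²) = √1010000 ≈ 1005, ∠ = arctan(1000/100) ≈ 84.29°
pole (s+200): 200 + j1000 → |·| = √(200²+1000²) = √1040000 ≈ 1019.8, ∠ = arctan(1000/200) ≈ 78.69°
|G| = 5 · 1005 / 1019.8 ≈ 4.9274
Gain = 20 log₁₀(4.9274) ≈ 13.85 dB
∠G = 84.29° − 78.69° = 5.60°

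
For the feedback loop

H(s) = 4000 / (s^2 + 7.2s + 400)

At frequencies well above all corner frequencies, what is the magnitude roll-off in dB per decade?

Each pole contributes −20 dB/decade at high frequency; each zero contributes +20 dB/decade.
Net: 0 zero(s) − 2 pole(s) → -40 dB/decade.

-40 dB/decade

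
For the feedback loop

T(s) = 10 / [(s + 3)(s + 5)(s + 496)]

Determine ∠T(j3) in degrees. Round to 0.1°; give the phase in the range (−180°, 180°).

At s = jω = j3:
pole (s+3): 3 + j3 → |·| = √(3²+3²) = √18 ≈ 4.2426, ∠ = arctan(3/3) ≈ 45.00°
pole (s+5): 5 + j3 → |·| = √(5²+3²) = √34 ≈ 5.831, ∠ = arctan(3/5) ≈ 30.96°
pole (s+496): 496 + j3 → |·| = √(496²+3²) = √246025 ≈ 496.01, ∠ = arctan(3/496) ≈ 0.35°
∠T = 0.00° − 76.31° = -76.31°

-76.3°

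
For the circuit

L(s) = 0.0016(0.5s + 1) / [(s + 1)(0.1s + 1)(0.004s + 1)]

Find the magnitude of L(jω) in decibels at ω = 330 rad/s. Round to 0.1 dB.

-96.7 dB

At ω = 330 rad/s:
zero (1 + j330·0.5) = 1 + j165 → |·| ≈ 165, ∠ ≈ 89.65°
pole (1 + j330·1) = 1 + j330 → |·| ≈ 330, ∠ ≈ 89.83°
pole (1 + j330·0.1) = 1 + j33 → |·| ≈ 33.015, ∠ ≈ 88.26°
pole (1 + j330·0.004) = 1 + j1.32 → |·| ≈ 1.656, ∠ ≈ 52.85°
|L| = 0.0016 · 165 / (330 · 33.015 · 1.656) ≈ 1.4632e-05
Gain = 20 log₁₀(1.4632e-05) ≈ -96.69 dB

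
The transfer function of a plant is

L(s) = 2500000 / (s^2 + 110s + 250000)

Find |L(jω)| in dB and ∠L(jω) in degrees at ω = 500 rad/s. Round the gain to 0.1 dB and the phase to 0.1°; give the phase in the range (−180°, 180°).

33.2 dB, -90.0°

At s = jω = j500:
quadratic: (j500)² + 110·j500 + 250000 = 0 + j55000 → |·| ≈ 55000, ∠ ≈ 90.00°
|L| = 2500000 / 55000 ≈ 45.455
Gain = 20 log₁₀(45.455) ≈ 33.15 dB
∠L = 0.00° − 90.00° = -90.00°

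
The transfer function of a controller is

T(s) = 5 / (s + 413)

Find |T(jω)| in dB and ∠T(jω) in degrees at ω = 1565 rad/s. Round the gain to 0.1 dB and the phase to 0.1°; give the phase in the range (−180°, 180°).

At s = jω = j1565:
pole (s+413): 413 + j1565 → |·| = √(413²+1565²) = √2619794 ≈ 1618.6, ∠ = arctan(1565/413) ≈ 75.22°
|T| = 5 / 1618.6 ≈ 0.0030891
Gain = 20 log₁₀(0.0030891) ≈ -50.20 dB
∠T = 0.00° − 75.22° = -75.22°

-50.2 dB, -75.2°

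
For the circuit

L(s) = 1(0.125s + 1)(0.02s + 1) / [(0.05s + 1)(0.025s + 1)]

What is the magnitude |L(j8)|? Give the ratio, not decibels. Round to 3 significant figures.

At ω = 8 rad/s:
zero (1 + j8·0.125) = 1 + j1 → |·| ≈ 1.4142, ∠ ≈ 45.00°
zero (1 + j8·0.02) = 1 + j0.16 → |·| ≈ 1.0127, ∠ ≈ 9.09°
pole (1 + j8·0.05) = 1 + j0.4 → |·| ≈ 1.077, ∠ ≈ 21.80°
pole (1 + j8·0.025) = 1 + j0.2 → |·| ≈ 1.0198, ∠ ≈ 11.31°
|L| = 1 · 1.4142 · 1.0127 / (1.077 · 1.0198) ≈ 1.3039

1.30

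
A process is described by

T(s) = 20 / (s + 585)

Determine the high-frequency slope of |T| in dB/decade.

Each pole contributes −20 dB/decade at high frequency; each zero contributes +20 dB/decade.
Net: 0 zero(s) − 1 pole(s) → -20 dB/decade.

-20 dB/decade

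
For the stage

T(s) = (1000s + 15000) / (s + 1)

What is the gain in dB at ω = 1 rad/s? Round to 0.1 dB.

Substitute s = j1:
Numerator: 1000(j1) + 15000 = 15000 + j1000
Denominator: (j1) + 1 = 1 + j1
|N| = √(15000² + 1000²) ≈ 15033, ∠N ≈ 3.81°
|D| = √(1² + 1²) ≈ 1.4142, ∠D ≈ 45.00°
|T| = 15033 / 1.4142 ≈ 10630
Gain = 20 log₁₀(10630) ≈ 80.53 dB

80.5 dB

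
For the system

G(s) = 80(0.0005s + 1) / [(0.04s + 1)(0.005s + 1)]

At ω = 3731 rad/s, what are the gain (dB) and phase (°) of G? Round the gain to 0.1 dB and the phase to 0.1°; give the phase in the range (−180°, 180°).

At ω = 3731 rad/s:
zero (1 + j3731·0.0005) = 1 + j1.8655 → |·| ≈ 2.1166, ∠ ≈ 61.81°
pole (1 + j3731·0.04) = 1 + j149.24 → |·| ≈ 149.24, ∠ ≈ 89.62°
pole (1 + j3731·0.005) = 1 + j18.655 → |·| ≈ 18.682, ∠ ≈ 86.93°
|G| = 80 · 2.1166 / (149.24 · 18.682) ≈ 0.060732
Gain = 20 log₁₀(0.060732) ≈ -24.33 dB
∠G = (61.81°) − (89.62° + 86.93°) = -114.74°

-24.3 dB, -114.7°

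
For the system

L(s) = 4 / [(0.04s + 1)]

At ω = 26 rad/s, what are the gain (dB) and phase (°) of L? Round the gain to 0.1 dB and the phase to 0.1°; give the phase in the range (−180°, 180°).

8.9 dB, -46.1°

At ω = 26 rad/s:
pole (1 + j26·0.04) = 1 + j1.04 → |·| ≈ 1.4428, ∠ ≈ 46.12°
|L| = 4 · 1 / (1.4428) ≈ 2.7724
Gain = 20 log₁₀(2.7724) ≈ 8.86 dB
∠L = (0°) − (46.12°) = -46.12°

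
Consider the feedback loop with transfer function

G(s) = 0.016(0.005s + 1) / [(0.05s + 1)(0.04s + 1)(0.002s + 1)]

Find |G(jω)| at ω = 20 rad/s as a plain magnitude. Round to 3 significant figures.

0.00887

At ω = 20 rad/s:
zero (1 + j20·0.005) = 1 + j0.1 → |·| ≈ 1.005, ∠ ≈ 5.71°
pole (1 + j20·0.05) = 1 + j1 → |·| ≈ 1.4142, ∠ ≈ 45.00°
pole (1 + j20·0.04) = 1 + j0.8 → |·| ≈ 1.2806, ∠ ≈ 38.66°
pole (1 + j20·0.002) = 1 + j0.04 → |·| ≈ 1.0008, ∠ ≈ 2.29°
|G| = 0.016 · 1.005 / (1.4142 · 1.2806 · 1.0008) ≈ 0.0088719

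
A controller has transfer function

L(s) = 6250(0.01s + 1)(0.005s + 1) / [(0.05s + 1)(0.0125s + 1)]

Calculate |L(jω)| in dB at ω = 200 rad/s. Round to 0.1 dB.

57.3 dB

At ω = 200 rad/s:
zero (1 + j200·0.01) = 1 + j2 → |·| ≈ 2.2361, ∠ ≈ 63.43°
zero (1 + j200·0.005) = 1 + j1 → |·| ≈ 1.4142, ∠ ≈ 45.00°
pole (1 + j200·0.05) = 1 + j10 → |·| ≈ 10.05, ∠ ≈ 84.29°
pole (1 + j200·0.0125) = 1 + j2.5 → |·| ≈ 2.6926, ∠ ≈ 68.20°
|L| = 6250 · 2.2361 · 1.4142 / (10.05 · 2.6926) ≈ 730.37
Gain = 20 log₁₀(730.37) ≈ 57.27 dB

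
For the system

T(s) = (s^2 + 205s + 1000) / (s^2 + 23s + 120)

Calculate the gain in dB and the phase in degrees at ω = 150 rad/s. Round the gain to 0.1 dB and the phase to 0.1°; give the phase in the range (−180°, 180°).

4.4 dB, -46.3°

Substitute s = j150:
Numerator: (j150)^2 + 205(j150) + 1000 = -21500 + j30750
Denominator: (j150)^2 + 23(j150) + 120 = -22380 + j3450
|N| = √(21500² + 30750²) ≈ 37521, ∠N ≈ 124.96°
|D| = √(22380² + 3450²) ≈ 22644, ∠D ≈ 171.24°
|T| = 37521 / 22644 ≈ 1.657
Gain = 20 log₁₀(1.657) ≈ 4.39 dB
∠T = 124.96° − 171.24° = -46.28°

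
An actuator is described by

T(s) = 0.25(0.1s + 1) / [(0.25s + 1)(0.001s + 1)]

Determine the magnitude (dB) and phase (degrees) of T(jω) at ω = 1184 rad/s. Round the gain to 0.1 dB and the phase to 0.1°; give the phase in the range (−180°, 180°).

-23.8 dB, -50.1°

At ω = 1184 rad/s:
zero (1 + j1184·0.1) = 1 + j118.4 → |·| ≈ 118.4, ∠ ≈ 89.52°
pole (1 + j1184·0.25) = 1 + j296 → |·| ≈ 296, ∠ ≈ 89.81°
pole (1 + j1184·0.001) = 1 + j1.184 → |·| ≈ 1.5498, ∠ ≈ 49.82°
|T| = 0.25 · 118.4 / (296 · 1.5498) ≈ 0.064524
Gain = 20 log₁₀(0.064524) ≈ -23.81 dB
∠T = (89.52°) − (89.81° + 49.82°) = -50.11°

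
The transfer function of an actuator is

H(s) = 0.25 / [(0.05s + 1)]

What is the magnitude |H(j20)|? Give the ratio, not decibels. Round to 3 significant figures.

0.177

At ω = 20 rad/s:
pole (1 + j20·0.05) = 1 + j1 → |·| ≈ 1.4142, ∠ ≈ 45.00°
|H| = 0.25 · 1 / (1.4142) ≈ 0.17678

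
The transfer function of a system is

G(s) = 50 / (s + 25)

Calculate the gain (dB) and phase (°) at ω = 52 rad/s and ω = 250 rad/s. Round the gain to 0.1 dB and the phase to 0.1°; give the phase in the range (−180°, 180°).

At s = jω = j52:
pole (s+25): 25 + j52 → |·| = √(25²+52²) = √3329 ≈ 57.697, ∠ = arctan(52/25) ≈ 64.32°
|G| = 50 / 57.697 ≈ 0.8666
Gain = 20 log₁₀(0.8666) ≈ -1.24 dB
∠G = 0.00° − 64.32° = -64.32°

At s = jω = j250:
pole (s+25): 25 + j250 → |·| = √(25²+250²) = √63125 ≈ 251.25, ∠ = arctan(250/25) ≈ 84.29°
|G| = 50 / 251.25 ≈ 0.199
Gain = 20 log₁₀(0.199) ≈ -14.02 dB
∠G = 0.00° − 84.29° = -84.29°

ω = 52: -1.2 dB, -64.3°; ω = 250: -14.0 dB, -84.3°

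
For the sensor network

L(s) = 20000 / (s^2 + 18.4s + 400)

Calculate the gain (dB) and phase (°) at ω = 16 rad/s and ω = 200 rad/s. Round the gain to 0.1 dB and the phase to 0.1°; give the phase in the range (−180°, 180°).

ω = 16: 35.7 dB, -63.9°; ω = 200: -6.0 dB, -174.7°

At s = jω = j16:
quadratic: (j16)² + 18.4·j16 + 400 = 144 + j294.4 → |·| ≈ 327.73, ∠ ≈ 63.94°
|L| = 20000 / 327.73 ≈ 61.026
Gain = 20 log₁₀(61.026) ≈ 35.71 dB
∠L = 0.00° − 63.94° = -63.94°

At s = jω = j200:
quadratic: (j200)² + 18.4·j200 + 400 = -39600 + j3680 → |·| ≈ 39771, ∠ ≈ 174.69°
|L| = 20000 / 39771 ≈ 0.50288
Gain = 20 log₁₀(0.50288) ≈ -5.97 dB
∠L = 0.00° − 174.69° = -174.69°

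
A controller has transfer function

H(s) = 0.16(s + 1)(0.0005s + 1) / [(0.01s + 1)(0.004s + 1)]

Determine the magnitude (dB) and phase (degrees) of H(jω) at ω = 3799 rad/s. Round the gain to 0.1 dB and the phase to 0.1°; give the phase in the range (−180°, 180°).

7.1 dB, -22.5°

At ω = 3799 rad/s:
zero (1 + j3799·1) = 1 + j3799 → |·| ≈ 3799, ∠ ≈ 89.98°
zero (1 + j3799·0.0005) = 1 + j1.8995 → |·| ≈ 2.1466, ∠ ≈ 62.24°
pole (1 + j3799·0.01) = 1 + j37.99 → |·| ≈ 38.003, ∠ ≈ 88.49°
pole (1 + j3799·0.004) = 1 + j15.196 → |·| ≈ 15.229, ∠ ≈ 86.23°
|H| = 0.16 · 3799 · 2.1466 / (38.003 · 15.229) ≈ 2.2545
Gain = 20 log₁₀(2.2545) ≈ 7.06 dB
∠H = (89.98° + 62.24°) − (88.49° + 86.23°) = -22.50°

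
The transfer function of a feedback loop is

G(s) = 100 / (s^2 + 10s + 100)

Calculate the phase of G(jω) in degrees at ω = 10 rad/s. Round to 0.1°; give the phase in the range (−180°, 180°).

-90.0°

At s = jω = j10:
quadratic: (j10)² + 10·j10 + 100 = 0 + j100 → |·| ≈ 100, ∠ ≈ 90.00°
∠G = 0.00° − 90.00° = -90.00°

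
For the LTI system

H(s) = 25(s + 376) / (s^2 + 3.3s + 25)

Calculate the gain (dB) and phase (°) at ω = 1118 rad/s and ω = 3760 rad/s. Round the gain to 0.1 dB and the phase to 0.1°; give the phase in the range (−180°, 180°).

At s = jω = j1118:
zero (s+376): 376 + j1118 → |·| = √(376²+1118²) = √1391300 ≈ 1179.5, ∠ = arctan(1118/376) ≈ 71.41°
quadratic: (j1118)² + 3.3·j1118 + 25 = -1249899 + j3689.4 → |·| ≈ 1.2499e+06, ∠ ≈ 179.83°
|H| = 25 · 1179.5 / 1.2499e+06 ≈ 0.023592
Gain = 20 log₁₀(0.023592) ≈ -32.54 dB
∠H = 71.41° − 179.83° = -108.42°

At s = jω = j3760:
zero (s+376): 376 + j3760 → |·| = √(376²+3760²) = √14278976 ≈ 3778.8, ∠ = arctan(3760/376) ≈ 84.29°
quadratic: (j3760)² + 3.3·j3760 + 25 = -14137575 + j12408 → |·| ≈ 1.4138e+07, ∠ ≈ 179.95°
|H| = 25 · 3778.8 / 1.4138e+07 ≈ 0.006682
Gain = 20 log₁₀(0.006682) ≈ -43.50 dB
∠H = 84.29° − 179.95° = -95.66°

ω = 1118: -32.5 dB, -108.4°; ω = 3760: -43.5 dB, -95.7°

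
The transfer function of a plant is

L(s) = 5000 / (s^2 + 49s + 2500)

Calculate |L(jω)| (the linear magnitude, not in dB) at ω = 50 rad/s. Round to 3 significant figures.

2.04

At s = jω = j50:
quadratic: (j50)² + 49·j50 + 2500 = 0 + j2450 → |·| ≈ 2450, ∠ ≈ 90.00°
|L| = 5000 / 2450 ≈ 2.0408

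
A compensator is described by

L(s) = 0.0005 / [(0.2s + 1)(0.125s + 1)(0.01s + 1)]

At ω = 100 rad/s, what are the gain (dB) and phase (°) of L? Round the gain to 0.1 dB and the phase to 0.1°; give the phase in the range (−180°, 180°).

-117.0 dB, 142.4°

At ω = 100 rad/s:
pole (1 + j100·0.2) = 1 + j20 → |·| ≈ 20.025, ∠ ≈ 87.14°
pole (1 + j100·0.125) = 1 + j12.5 → |·| ≈ 12.54, ∠ ≈ 85.43°
pole (1 + j100·0.01) = 1 + j1 → |·| ≈ 1.4142, ∠ ≈ 45.00°
|L| = 0.0005 · 1 / (20.025 · 12.54 · 1.4142) ≈ 1.408e-06
Gain = 20 log₁₀(1.408e-06) ≈ -117.03 dB
∠L = (0°) − (87.14° + 85.43° + 45.00°) = -217.57° ≡ 142.43° (principal value)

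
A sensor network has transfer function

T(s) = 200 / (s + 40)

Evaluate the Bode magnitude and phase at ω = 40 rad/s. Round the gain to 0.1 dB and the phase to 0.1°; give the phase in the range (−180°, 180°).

Substitute s = j40:
Numerator: 200 = 200 + j0
Denominator: (j40) + 40 = 40 + j40
|N| = √(200² + 0²) ≈ 200, ∠N ≈ 0.00°
|D| = √(40² + 40²) ≈ 56.569, ∠D ≈ 45.00°
|T| = 200 / 56.569 ≈ 3.5355
Gain = 20 log₁₀(3.5355) ≈ 10.97 dB
∠T = 0.00° − 45.00° = -45.00°

11.0 dB, -45.0°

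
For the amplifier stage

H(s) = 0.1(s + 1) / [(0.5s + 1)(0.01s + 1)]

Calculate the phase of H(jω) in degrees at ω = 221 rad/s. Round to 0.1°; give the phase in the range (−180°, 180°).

-65.4°

At ω = 221 rad/s:
zero (1 + j221·1) = 1 + j221 → |·| ≈ 221, ∠ ≈ 89.74°
pole (1 + j221·0.5) = 1 + j110.5 → |·| ≈ 110.5, ∠ ≈ 89.48°
pole (1 + j221·0.01) = 1 + j2.21 → |·| ≈ 2.4257, ∠ ≈ 65.65°
∠H = (89.74°) − (89.48° + 65.65°) = -65.39°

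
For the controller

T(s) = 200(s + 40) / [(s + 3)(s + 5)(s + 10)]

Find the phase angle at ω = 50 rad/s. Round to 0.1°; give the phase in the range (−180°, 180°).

161.8°

At s = jω = j50:
zero (s+40): 40 + j50 → |·| = √(40²+50²) = √4100 ≈ 64.031, ∠ = arctan(50/40) ≈ 51.34°
pole (s+3): 3 + j50 → |·| = √(3²+50²) = √2509 ≈ 50.09, ∠ = arctan(50/3) ≈ 86.57°
pole (s+5): 5 + j50 → |·| = √(5²+50²) = √2525 ≈ 50.249, ∠ = arctan(50/5) ≈ 84.29°
pole (s+10): 10 + j50 → |·| = √(10²+50²) = √2600 ≈ 50.99, ∠ = arctan(50/10) ≈ 78.69°
∠T = 51.34° − 249.55° = -198.21° ≡ 161.79° (principal value)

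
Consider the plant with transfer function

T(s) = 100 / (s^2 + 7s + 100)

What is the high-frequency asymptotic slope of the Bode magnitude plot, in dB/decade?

Each pole contributes −20 dB/decade at high frequency; each zero contributes +20 dB/decade.
Net: 0 zero(s) − 2 pole(s) → -40 dB/decade.

-40 dB/decade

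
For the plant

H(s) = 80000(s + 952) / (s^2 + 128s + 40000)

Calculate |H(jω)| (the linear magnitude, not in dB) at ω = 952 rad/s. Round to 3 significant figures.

123

At s = jω = j952:
zero (s+952): 952 + j952 → |·| = √(952²+952²) = √1812608 ≈ 1346.3, ∠ = arctan(952/952) ≈ 45.00°
quadratic: (j952)² + 128·j952 + 40000 = -866304 + j121856 → |·| ≈ 8.7483e+05, ∠ ≈ 171.99°
|H| = 80000 · 1346.3 / 8.7483e+05 ≈ 123.11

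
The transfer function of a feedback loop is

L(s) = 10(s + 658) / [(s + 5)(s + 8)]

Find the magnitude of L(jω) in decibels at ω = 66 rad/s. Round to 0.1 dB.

At s = jω = j66:
zero (s+658): 658 + j66 → |·| = √(658²+66²) = √437320 ≈ 661.3, ∠ = arctan(66/658) ≈ 5.73°
pole (s+5): 5 + j66 → |·| = √(5²+66²) = √4381 ≈ 66.189, ∠ = arctan(66/5) ≈ 85.67°
pole (s+8): 8 + j66 → |·| = √(8²+66²) = √4420 ≈ 66.483, ∠ = arctan(66/8) ≈ 83.09°
|L| = 10 · 661.3 / 4400.4 ≈ 1.5028
Gain = 20 log₁₀(1.5028) ≈ 3.54 dB

3.5 dB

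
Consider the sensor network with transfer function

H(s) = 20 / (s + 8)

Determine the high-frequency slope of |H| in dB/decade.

Each pole contributes −20 dB/decade at high frequency; each zero contributes +20 dB/decade.
Net: 0 zero(s) − 1 pole(s) → -20 dB/decade.

-20 dB/decade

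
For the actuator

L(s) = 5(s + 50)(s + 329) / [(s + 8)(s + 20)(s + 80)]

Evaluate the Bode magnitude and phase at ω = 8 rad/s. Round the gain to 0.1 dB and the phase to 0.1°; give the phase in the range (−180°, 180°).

At s = jω = j8:
zero (s+50): 50 + j8 → |·| = √(50²+8²) = √2564 ≈ 50.636, ∠ = arctan(8/50) ≈ 9.09°
zero (s+329): 329 + j8 → |·| = √(329²+8²) = √108305 ≈ 329.1, ∠ = arctan(8/329) ≈ 1.39°
pole (s+8): 8 + j8 → |·| = √(8²+8²) = √128 ≈ 11.314, ∠ = arctan(8/8) ≈ 45.00°
pole (s+20): 20 + j8 → |·| = √(20²+8²) = √464 ≈ 21.541, ∠ = arctan(8/20) ≈ 21.80°
pole (s+80): 80 + j8 → |·| = √(80²+8²) = √6464 ≈ 80.399, ∠ = arctan(8/80) ≈ 5.71°
|L| = 5 · 16664 / 19594 ≈ 4.2523
Gain = 20 log₁₀(4.2523) ≈ 12.57 dB
∠L = 10.48° − 72.51° = -62.03°

12.6 dB, -62.0°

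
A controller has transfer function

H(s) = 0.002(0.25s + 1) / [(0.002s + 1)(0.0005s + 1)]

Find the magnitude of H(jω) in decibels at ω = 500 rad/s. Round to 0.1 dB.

-15.3 dB

At ω = 500 rad/s:
zero (1 + j500·0.25) = 1 + j125 → |·| ≈ 125, ∠ ≈ 89.54°
pole (1 + j500·0.002) = 1 + j1 → |·| ≈ 1.4142, ∠ ≈ 45.00°
pole (1 + j500·0.0005) = 1 + j0.25 → |·| ≈ 1.0308, ∠ ≈ 14.04°
|H| = 0.002 · 125 / (1.4142 · 1.0308) ≈ 0.1715
Gain = 20 log₁₀(0.1715) ≈ -15.31 dB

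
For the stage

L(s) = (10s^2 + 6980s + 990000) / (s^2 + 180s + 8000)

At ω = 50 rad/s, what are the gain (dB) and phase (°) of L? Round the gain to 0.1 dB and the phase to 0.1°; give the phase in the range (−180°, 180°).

Substitute s = j50:
Numerator: 10(j50)^2 + 6980(j50) + 990000 = 965000 + j349000
Denominator: (j50)^2 + 180(j50) + 8000 = 5500 + j9000
|N| = √(965000² + 349000²) ≈ 1.0262e+06, ∠N ≈ 19.88°
|D| = √(5500² + 9000²) ≈ 10548, ∠D ≈ 58.57°
|L| = 1.0262e+06 / 10548 ≈ 97.289
Gain = 20 log₁₀(97.289) ≈ 39.76 dB
∠L = 19.88° − 58.57° = -38.69°

39.8 dB, -38.7°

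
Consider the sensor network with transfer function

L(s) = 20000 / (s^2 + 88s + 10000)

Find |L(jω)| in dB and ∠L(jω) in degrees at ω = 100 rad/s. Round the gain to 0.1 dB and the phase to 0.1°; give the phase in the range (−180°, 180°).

7.1 dB, -90.0°

At s = jω = j100:
quadratic: (j100)² + 88·j100 + 10000 = 0 + j8800 → |·| ≈ 8800, ∠ ≈ 90.00°
|L| = 20000 / 8800 ≈ 2.2727
Gain = 20 log₁₀(2.2727) ≈ 7.13 dB
∠L = 0.00° − 90.00° = -90.00°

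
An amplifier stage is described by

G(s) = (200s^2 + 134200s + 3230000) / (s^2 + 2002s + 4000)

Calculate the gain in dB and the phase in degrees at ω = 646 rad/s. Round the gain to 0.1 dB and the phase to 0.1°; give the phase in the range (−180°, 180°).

38.8 dB, 25.1°

Substitute s = j646:
Numerator: 200(j646)^2 + 134200(j646) + 3230000 = -80233200 + j86693200
Denominator: (j646)^2 + 2002(j646) + 4000 = -413316 + j1293292
|N| = √(80233200² + 86693200²) ≈ 1.1812e+08, ∠N ≈ 132.78°
|D| = √(413316² + 1293292²) ≈ 1.3577e+06, ∠D ≈ 107.72°
|G| = 1.1812e+08 / 1.3577e+06 ≈ 87
Gain = 20 log₁₀(87) ≈ 38.79 dB
∠G = 132.78° − 107.72° = 25.06°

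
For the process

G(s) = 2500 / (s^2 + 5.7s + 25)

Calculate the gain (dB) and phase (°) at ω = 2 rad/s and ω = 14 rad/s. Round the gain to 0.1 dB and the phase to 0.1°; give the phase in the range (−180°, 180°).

At s = jω = j2:
quadratic: (j2)² + 5.7·j2 + 25 = 21 + j11.4 → |·| ≈ 23.895, ∠ ≈ 28.50°
|G| = 2500 / 23.895 ≈ 104.62
Gain = 20 log₁₀(104.62) ≈ 40.39 dB
∠G = 0.00° − 28.50° = -28.50°

At s = jω = j14:
quadratic: (j14)² + 5.7·j14 + 25 = -171 + j79.8 → |·| ≈ 188.7, ∠ ≈ 154.98°
|G| = 2500 / 188.7 ≈ 13.249
Gain = 20 log₁₀(13.249) ≈ 22.44 dB
∠G = 0.00° − 154.98° = -154.98°

ω = 2: 40.4 dB, -28.5°; ω = 14: 22.4 dB, -155.0°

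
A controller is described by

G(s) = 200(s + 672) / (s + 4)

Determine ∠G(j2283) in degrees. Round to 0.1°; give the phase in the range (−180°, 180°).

At s = jω = j2283:
zero (s+672): 672 + j2283 → |·| = √(672²+2283²) = √5663673 ≈ 2379.8, ∠ = arctan(2283/672) ≈ 73.60°
pole (s+4): 4 + j2283 → |·| = √(4²+2283²) = √5212105 ≈ 2283, ∠ = arctan(2283/4) ≈ 89.90°
∠G = 73.60° − 89.90° = -16.30°

-16.3°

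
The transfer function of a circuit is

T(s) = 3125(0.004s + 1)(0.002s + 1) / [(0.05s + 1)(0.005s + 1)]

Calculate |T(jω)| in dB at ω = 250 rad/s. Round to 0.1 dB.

At ω = 250 rad/s:
zero (1 + j250·0.004) = 1 + j1 → |·| ≈ 1.4142, ∠ ≈ 45.00°
zero (1 + j250·0.002) = 1 + j0.5 → |·| ≈ 1.118, ∠ ≈ 26.57°
pole (1 + j250·0.05) = 1 + j12.5 → |·| ≈ 12.54, ∠ ≈ 85.43°
pole (1 + j250·0.005) = 1 + j1.25 → |·| ≈ 1.6008, ∠ ≈ 51.34°
|T| = 3125 · 1.4142 · 1.118 / (12.54 · 1.6008) ≈ 246.13
Gain = 20 log₁₀(246.13) ≈ 47.82 dB

47.8 dB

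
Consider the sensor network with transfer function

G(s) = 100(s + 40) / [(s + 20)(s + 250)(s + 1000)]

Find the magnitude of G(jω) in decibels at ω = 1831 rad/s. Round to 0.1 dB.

At s = jω = j1831:
zero (s+40): 40 + j1831 → |·| = √(40²+1831²) = √3354161 ≈ 1831.4, ∠ = arctan(1831/40) ≈ 88.75°
pole (s+20): 20 + j1831 → |·| = √(20²+1831²) = √3352961 ≈ 1831.1, ∠ = arctan(1831/20) ≈ 89.37°
pole (s+250): 250 + j1831 → |·| = √(250²+1831²) = √3415061 ≈ 1848, ∠ = arctan(1831/250) ≈ 82.23°
pole (s+1000): 1000 + j1831 → |·| = √(1000²+1831²) = √4352561 ≈ 2086.3, ∠ = arctan(1831/1000) ≈ 61.36°
|G| = 100 · 1831.4 / 7.0598e+09 ≈ 2.5941e-05
Gain = 20 log₁₀(2.5941e-05) ≈ -91.72 dB

-91.7 dB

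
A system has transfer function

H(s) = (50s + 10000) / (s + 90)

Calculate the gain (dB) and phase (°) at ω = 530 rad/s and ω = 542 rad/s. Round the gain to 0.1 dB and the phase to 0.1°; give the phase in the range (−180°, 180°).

ω = 530: 34.4 dB, -11.0°; ω = 542: 34.4 dB, -10.8°

Substitute s = j530:
Numerator: 50(j530) + 10000 = 10000 + j26500
Denominator: (j530) + 90 = 90 + j530
|N| = √(10000² + 26500²) ≈ 28324, ∠N ≈ 69.33°
|D| = √(90² + 530²) ≈ 537.59, ∠D ≈ 80.36°
|H| = 28324 / 537.59 ≈ 52.687
Gain = 20 log₁₀(52.687) ≈ 34.43 dB
∠H = 69.33° − 80.36° = -11.03°

Substitute s = j542:
Numerator: 50(j542) + 10000 = 10000 + j27100
Denominator: (j542) + 90 = 90 + j542
|N| = √(10000² + 27100²) ≈ 28886, ∠N ≈ 69.75°
|D| = √(90² + 542²) ≈ 549.42, ∠D ≈ 80.57°
|H| = 28886 / 549.42 ≈ 52.575
Gain = 20 log₁₀(52.575) ≈ 34.42 dB
∠H = 69.75° − 80.57° = -10.82°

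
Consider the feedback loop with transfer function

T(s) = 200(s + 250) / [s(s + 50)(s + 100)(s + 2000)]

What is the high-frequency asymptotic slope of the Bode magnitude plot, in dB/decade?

Each pole contributes −20 dB/decade at high frequency; each zero contributes +20 dB/decade.
Net: 1 zero(s) − 4 pole(s) → -60 dB/decade.

-60 dB/decade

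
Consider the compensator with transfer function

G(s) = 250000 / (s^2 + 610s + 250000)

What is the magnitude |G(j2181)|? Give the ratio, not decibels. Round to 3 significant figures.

0.0532

At s = jω = j2181:
quadratic: (j2181)² + 610·j2181 + 250000 = -4506761 + j1330410 → |·| ≈ 4.699e+06, ∠ ≈ 163.55°
|G| = 250000 / 4.699e+06 ≈ 0.053203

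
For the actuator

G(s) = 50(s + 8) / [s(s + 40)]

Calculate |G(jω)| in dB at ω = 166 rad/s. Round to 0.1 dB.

-10.7 dB

At s = jω = j166:
zero (s+8): 8 + j166 → |·| = √(8²+166²) = √27620 ≈ 166.19, ∠ = arctan(166/8) ≈ 87.24°
pole (s+40): 40 + j166 → |·| = √(40²+166²) = √29156 ≈ 170.75, ∠ = arctan(166/40) ≈ 76.45°
pole at origin: |s| = 166, ∠ = 90.00° (in denominator)
|G| = 50 · 166.19 / 28344 ≈ 0.29317
Gain = 20 log₁₀(0.29317) ≈ -10.66 dB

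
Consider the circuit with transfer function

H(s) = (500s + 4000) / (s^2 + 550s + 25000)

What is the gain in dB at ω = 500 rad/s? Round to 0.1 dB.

-3.1 dB

Substitute s = j500:
Numerator: 500(j500) + 4000 = 4000 + j250000
Denominator: (j500)^2 + 550(j500) + 25000 = -225000 + j275000
|N| = √(4000² + 250000²) ≈ 2.5003e+05, ∠N ≈ 89.08°
|D| = √(225000² + 275000²) ≈ 3.5532e+05, ∠D ≈ 129.29°
|H| = 2.5003e+05 / 3.5532e+05 ≈ 0.70368
Gain = 20 log₁₀(0.70368) ≈ -3.05 dB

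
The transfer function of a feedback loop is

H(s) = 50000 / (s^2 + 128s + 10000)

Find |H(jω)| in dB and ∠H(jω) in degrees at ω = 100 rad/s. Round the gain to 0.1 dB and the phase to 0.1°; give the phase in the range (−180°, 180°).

11.8 dB, -90.0°

At s = jω = j100:
quadratic: (j100)² + 128·j100 + 10000 = 0 + j12800 → |·| ≈ 12800, ∠ ≈ 90.00°
|H| = 50000 / 12800 ≈ 3.9062
Gain = 20 log₁₀(3.9062) ≈ 11.84 dB
∠H = 0.00° − 90.00° = -90.00°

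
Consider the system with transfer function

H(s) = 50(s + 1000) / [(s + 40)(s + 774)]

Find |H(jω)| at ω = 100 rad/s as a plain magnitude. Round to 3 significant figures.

At s = jω = j100:
zero (s+1000): 1000 + j100 → |·| = √(1000²+100²) = √1010000 ≈ 1005, ∠ = arctan(100/1000) ≈ 5.71°
pole (s+40): 40 + j100 → |·| = √(40²+100²) = √11600 ≈ 107.7, ∠ = arctan(100/40) ≈ 68.20°
pole (s+774): 774 + j100 → |·| = √(774²+100²) = √609076 ≈ 780.43, ∠ = arctan(100/774) ≈ 7.36°
|H| = 50 · 1005 / 84052 ≈ 0.59784

0.598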